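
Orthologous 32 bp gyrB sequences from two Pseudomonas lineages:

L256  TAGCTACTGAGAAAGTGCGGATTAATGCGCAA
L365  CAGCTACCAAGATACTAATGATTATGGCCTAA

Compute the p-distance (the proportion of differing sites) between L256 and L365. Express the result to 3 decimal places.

Mismatches occur at site 1 (T↔C), site 8 (T↔C), site 9 (G↔A), site 13 (A↔T), site 15 (G↔C), site 17 (G↔A), site 18 (C↔A), site 19 (G↔T), site 25 (A↔T), site 26 (T↔G), site 29 (G↔C), site 30 (C↔T).
There are 12 differences over 32 sites, so p = 12/32 = 0.375.

0.375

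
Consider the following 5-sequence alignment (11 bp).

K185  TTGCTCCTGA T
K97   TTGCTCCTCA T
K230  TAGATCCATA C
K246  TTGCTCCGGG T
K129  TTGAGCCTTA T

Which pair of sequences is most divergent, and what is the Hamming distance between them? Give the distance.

Pairwise Hamming distances:
  K185 vs K97: 1
  K185 vs K230: 5
  K185 vs K246: 2
  K185 vs K129: 3
  K97 vs K230: 5
  K97 vs K246: 3
  K97 vs K129: 3
  K230 vs K246: 6
  K230 vs K129: 4
  K246 vs K129: 5
The largest is 6, between K230 and K246.

6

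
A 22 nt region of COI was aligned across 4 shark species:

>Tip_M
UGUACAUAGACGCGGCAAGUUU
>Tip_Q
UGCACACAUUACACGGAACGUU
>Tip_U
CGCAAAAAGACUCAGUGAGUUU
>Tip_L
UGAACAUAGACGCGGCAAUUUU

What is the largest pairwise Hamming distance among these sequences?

Pairwise Hamming distances:
  Tip_M vs Tip_Q: 11
  Tip_M vs Tip_U: 8
  Tip_M vs Tip_L: 2
  Tip_Q vs Tip_U: 13
  Tip_Q vs Tip_L: 11
  Tip_U vs Tip_L: 9
The largest is 13, between Tip_Q and Tip_U.

13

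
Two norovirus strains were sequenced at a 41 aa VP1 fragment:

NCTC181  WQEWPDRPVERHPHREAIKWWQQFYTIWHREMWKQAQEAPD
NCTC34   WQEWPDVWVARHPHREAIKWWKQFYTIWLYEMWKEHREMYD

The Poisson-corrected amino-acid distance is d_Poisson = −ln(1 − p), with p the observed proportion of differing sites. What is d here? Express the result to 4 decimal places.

0.3124

The sequences differ at positions 7 (R/V), 8 (P/W), 10 (E/A), 22 (Q/K), 29 (H/L), 30 (R/Y), 35 (Q/E), 36 (A/H), 37 (Q/R), 39 (A/M), 40 (P/Y).
p = 11/41 = 0.268293.
d = −ln(1 − 0.268293) = −ln(0.731707) = 0.3124.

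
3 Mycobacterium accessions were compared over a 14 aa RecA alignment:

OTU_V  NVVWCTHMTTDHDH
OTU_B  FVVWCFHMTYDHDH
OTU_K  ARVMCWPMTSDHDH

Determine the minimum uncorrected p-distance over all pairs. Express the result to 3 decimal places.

Pairwise Hamming distances:
  OTU_V vs OTU_B: 3
  OTU_V vs OTU_K: 6
  OTU_B vs OTU_K: 6
The smallest is 3 mismatches, between OTU_V and OTU_B; p = 3/14 = 0.214.

0.214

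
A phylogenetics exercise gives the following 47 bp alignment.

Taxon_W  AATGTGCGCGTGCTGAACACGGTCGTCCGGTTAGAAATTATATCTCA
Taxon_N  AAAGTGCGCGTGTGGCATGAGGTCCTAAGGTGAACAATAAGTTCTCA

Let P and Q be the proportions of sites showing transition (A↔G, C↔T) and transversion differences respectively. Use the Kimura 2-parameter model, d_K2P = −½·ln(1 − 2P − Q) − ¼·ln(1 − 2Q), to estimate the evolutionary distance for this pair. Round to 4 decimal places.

0.4558

The sequences differ at positions 3 (T/A, transversion), 13 (C/T, transition), 14 (T/G, transversion), 16 (A/C, transversion), 18 (C/T, transition), 19 (A/G, transition), 20 (C/A, transversion), 25 (G/C, transversion), 27 (C/A, transversion), 28 (C/A, transversion), 32 (T/G, transversion), 34 (G/A, transition), 35 (A/C, transversion), 39 (T/A, transversion), 41 (T/G, transversion), 42 (A/T, transversion).
Of the 16 differences, 4 transitions and 12 transversions over 47 sites: P = 4/47 = 0.085106, Q = 12/47 = 0.255319.
d = −0.5·ln(0.574469) − 0.25·ln(0.489362) = −0.5·(-0.554309) − 0.25·(-0.714653) = 0.4558.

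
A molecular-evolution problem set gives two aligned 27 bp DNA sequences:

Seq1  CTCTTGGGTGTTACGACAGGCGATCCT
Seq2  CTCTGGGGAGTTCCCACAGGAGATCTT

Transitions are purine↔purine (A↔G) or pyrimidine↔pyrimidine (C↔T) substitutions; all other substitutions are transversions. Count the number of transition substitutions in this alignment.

1

Differing sites — 5:T/G (Tv); 9:T/A (Tv); 13:A/C (Tv); 15:G/C (Tv); 21:C/A (Tv); 26:C/T (Ti).
Of the 6 differences, 1 transition and 5 transversions, so the answer is 1.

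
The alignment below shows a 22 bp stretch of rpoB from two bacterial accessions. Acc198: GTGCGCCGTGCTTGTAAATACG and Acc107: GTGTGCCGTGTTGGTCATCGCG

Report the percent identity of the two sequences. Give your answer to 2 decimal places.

68.18%

Mismatches occur at site 4 (C/T), site 11 (C/T), site 13 (T/G), site 16 (A/C), site 18 (A/T), site 19 (T/C), site 20 (A/G).
15 of the 22 sites match, so the percent identity is 15/22 × 100 = 68.18%.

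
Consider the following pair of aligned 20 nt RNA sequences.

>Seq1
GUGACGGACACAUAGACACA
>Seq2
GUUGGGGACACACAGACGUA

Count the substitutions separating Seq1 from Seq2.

The sequences differ at positions 3 (G/U), 4 (A/G), 5 (C/G), 13 (U/C), 18 (A/G), 19 (C/U).
That gives 6 mismatches out of 20 aligned sites, so the Hamming distance is 6.

6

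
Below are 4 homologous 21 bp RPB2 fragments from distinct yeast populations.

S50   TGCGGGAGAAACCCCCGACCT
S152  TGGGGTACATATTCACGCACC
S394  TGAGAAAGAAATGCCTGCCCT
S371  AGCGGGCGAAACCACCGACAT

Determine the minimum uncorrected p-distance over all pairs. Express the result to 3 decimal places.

0.190

Pairwise Hamming distances:
  S50 vs S152: 10
  S50 vs S394: 7
  S50 vs S371: 4
  S152 vs S394: 10
  S152 vs S371: 14
  S394 vs S371: 11
The smallest is 4 mismatches, between S50 and S371; p = 4/21 = 0.190.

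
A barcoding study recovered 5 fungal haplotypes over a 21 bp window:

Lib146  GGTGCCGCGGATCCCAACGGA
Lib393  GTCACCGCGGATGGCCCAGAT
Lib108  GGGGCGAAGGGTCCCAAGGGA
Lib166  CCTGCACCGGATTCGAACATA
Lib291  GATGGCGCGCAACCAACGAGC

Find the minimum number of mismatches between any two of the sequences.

Pairwise Hamming distances:
  Lib146 vs Lib393: 10
  Lib146 vs Lib108: 6
  Lib146 vs Lib166: 8
  Lib146 vs Lib291: 9
  Lib393 vs Lib108: 14
  Lib393 vs Lib166: 15
  Lib393 vs Lib291: 14
  Lib108 vs Lib166: 12
  Lib108 vs Lib291: 13
  Lib166 vs Lib291: 13
The smallest is 6, between Lib146 and Lib108.

6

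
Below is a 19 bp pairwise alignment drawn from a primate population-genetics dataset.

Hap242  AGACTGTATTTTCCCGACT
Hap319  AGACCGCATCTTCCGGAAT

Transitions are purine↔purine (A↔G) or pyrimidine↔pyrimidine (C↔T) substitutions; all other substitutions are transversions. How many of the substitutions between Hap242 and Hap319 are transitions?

3

Mismatches occur at site 5 (T/C, transition), site 7 (T/C, transition), site 10 (T/C, transition), site 15 (C/G, transversion), site 18 (C/A, transversion).
Of the 5 differences, 3 transitions and 2 transversions, so the answer is 3.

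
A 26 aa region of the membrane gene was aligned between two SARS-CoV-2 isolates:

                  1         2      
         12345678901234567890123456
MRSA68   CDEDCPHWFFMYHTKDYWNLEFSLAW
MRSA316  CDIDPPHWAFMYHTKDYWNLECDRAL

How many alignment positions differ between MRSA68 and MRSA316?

Differing sites — 3:E/I; 5:C/P; 9:F/A; 22:F/C; 23:S/D; 24:L/R; 26:W/L.
That gives 7 mismatches out of 26 aligned sites, so the Hamming distance is 7.

7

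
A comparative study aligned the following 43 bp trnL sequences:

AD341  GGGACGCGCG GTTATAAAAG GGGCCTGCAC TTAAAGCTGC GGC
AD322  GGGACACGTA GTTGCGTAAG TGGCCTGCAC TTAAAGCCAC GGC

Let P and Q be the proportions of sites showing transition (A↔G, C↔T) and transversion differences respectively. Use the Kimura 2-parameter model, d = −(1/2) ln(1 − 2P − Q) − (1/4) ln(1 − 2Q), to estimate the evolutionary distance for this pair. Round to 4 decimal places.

The sequences differ at positions 6 (G/A, transition), 9 (C/T, transition), 10 (G/A, transition), 14 (A/G, transition), 15 (T/C, transition), 16 (A/G, transition), 17 (A/T, transversion), 21 (G/T, transversion), 38 (T/C, transition), 39 (G/A, transition).
Of the 10 differences, 8 transitions and 2 transversions over 43 sites: P = 8/43 = 0.186047, Q = 2/43 = 0.046512.
d = −0.5·ln(0.581394) − 0.25·ln(0.906976) = −0.5·(-0.542327) − 0.25·(-0.097639) = 0.2956.

0.2956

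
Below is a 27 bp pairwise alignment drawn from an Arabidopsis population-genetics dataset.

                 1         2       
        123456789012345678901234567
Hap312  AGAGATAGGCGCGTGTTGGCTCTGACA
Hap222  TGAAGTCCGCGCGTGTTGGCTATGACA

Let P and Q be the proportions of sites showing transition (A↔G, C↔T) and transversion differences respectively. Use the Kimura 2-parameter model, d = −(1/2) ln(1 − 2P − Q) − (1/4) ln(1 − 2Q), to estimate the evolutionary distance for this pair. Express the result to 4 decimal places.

Differing sites — 1:A/T (Tv); 4:G/A (Ti); 5:A/G (Ti); 7:A/C (Tv); 8:G/C (Tv); 22:C/A (Tv).
Of the 6 differences, 2 transitions and 4 transversions over 27 sites: P = 2/27 = 0.074074, Q = 4/27 = 0.148148.
d = −0.5·ln(0.703704) − 0.25·ln(0.703704) = −0.5·(-0.351397) − 0.25·(-0.351397) = 0.2635.

0.2635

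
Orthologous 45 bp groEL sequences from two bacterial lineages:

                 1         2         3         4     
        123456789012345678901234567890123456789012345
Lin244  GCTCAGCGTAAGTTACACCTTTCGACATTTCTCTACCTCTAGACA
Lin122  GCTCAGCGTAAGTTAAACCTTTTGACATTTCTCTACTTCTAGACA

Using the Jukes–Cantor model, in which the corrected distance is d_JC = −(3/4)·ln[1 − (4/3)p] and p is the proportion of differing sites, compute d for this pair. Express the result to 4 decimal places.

0.0698

Differing sites — 16:C/A; 23:C/T; 37:C/T.
p = 3/45 = 0.066667.
d = −0.75 · ln(1 − (4/3)·0.066667) = −0.75 · ln(0.911111) = −0.75 · (-0.093091) = 0.0698.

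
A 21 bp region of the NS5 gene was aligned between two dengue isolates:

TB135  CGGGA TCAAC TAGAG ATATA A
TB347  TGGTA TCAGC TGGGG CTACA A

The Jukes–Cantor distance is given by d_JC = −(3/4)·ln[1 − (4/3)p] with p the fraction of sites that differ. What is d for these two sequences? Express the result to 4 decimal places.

0.4408

Differing sites — 1:C/T; 4:G/T; 9:A/G; 12:A/G; 14:A/G; 16:A/C; 19:T/C.
p = 7/21 = 0.333333.
d = −0.75 · ln(1 − (4/3)·0.333333) = −0.75 · ln(0.555556) = −0.75 · (-0.587786) = 0.4408.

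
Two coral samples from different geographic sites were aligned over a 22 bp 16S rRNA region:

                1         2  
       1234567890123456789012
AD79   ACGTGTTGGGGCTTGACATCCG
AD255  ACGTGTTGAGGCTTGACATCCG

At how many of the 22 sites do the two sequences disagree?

Differing sites — 9:G/A.
That gives 1 mismatch out of 22 aligned sites, so the Hamming distance is 1.

1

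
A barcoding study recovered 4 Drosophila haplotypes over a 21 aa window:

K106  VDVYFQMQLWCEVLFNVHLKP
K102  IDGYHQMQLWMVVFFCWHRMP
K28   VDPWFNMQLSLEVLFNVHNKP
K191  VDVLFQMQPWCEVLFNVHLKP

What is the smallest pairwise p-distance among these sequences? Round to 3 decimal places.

Pairwise Hamming distances:
  K106 vs K102: 10
  K106 vs K28: 6
  K106 vs K191: 2
  K102 vs K28: 13
  K102 vs K191: 12
  K28 vs K191: 7
The smallest is 2 mismatches, between K106 and K191; p = 2/21 = 0.095.

0.095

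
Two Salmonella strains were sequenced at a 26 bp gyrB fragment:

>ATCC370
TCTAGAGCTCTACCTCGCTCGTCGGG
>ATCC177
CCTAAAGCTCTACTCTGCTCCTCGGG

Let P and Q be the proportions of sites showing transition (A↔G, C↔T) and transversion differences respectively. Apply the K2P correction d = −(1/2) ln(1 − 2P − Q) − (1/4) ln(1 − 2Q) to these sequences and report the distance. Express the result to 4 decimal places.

The sequences differ at positions 1 (T/C, transition), 5 (G/A, transition), 14 (C/T, transition), 15 (T/C, transition), 16 (C/T, transition), 21 (G/C, transversion).
Of the 6 differences, 5 transitions and 1 transversion over 26 sites: P = 5/26 = 0.192308, Q = 1/26 = 0.038462.
d = −0.5·ln(0.576922) − 0.25·ln(0.923076) = −0.5·(-0.550048) − 0.25·(-0.080044) = 0.2950.

0.2950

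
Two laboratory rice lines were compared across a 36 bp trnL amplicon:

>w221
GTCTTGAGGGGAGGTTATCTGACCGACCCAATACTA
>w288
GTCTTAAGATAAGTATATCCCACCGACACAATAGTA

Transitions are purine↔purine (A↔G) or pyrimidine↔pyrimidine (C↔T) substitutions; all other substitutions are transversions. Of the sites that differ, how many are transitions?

The sequences differ at positions 6 (G/A, transition), 9 (G/A, transition), 10 (G/T, transversion), 11 (G/A, transition), 14 (G/T, transversion), 15 (T/A, transversion), 20 (T/C, transition), 21 (G/C, transversion), 28 (C/A, transversion), 34 (C/G, transversion).
Of the 10 differences, 4 transitions and 6 transversions, so the answer is 4.

4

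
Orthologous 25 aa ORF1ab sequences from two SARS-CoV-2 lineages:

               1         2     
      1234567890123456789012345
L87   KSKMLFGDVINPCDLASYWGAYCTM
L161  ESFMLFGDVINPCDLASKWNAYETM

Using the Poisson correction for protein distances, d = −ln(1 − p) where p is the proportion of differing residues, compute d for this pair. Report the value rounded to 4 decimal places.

Differing sites — 1:K/E; 3:K/F; 18:Y/K; 20:G/N; 23:C/E.
p = 5/25 = 0.200000.
d = −ln(1 − 0.200000) = −ln(0.800000) = 0.2231.

0.2231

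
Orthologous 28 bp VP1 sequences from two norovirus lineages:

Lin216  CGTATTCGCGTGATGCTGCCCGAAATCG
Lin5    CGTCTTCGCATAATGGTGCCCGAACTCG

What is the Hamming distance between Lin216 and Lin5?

5

The sequences differ at positions 4 (A/C), 10 (G/A), 12 (G/A), 16 (C/G), 25 (A/C).
That gives 5 mismatches out of 28 aligned sites, so the Hamming distance is 5.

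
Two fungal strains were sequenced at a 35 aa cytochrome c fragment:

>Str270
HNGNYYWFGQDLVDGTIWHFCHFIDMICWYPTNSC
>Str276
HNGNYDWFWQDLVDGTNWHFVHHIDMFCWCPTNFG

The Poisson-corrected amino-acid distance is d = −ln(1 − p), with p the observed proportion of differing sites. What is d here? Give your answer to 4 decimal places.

The sequences differ at positions 6 (Y/D), 9 (G/W), 17 (I/N), 21 (C/V), 23 (F/H), 27 (I/F), 30 (Y/C), 34 (S/F), 35 (C/G).
p = 9/35 = 0.257143.
d = −ln(1 − 0.257143) = −ln(0.742857) = 0.2973.

0.2973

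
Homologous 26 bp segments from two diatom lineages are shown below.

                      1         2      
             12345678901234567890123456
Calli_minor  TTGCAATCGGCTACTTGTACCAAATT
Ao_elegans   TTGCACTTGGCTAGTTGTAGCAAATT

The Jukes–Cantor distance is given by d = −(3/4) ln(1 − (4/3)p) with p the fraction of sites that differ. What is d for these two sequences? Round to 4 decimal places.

0.1722

Mismatches occur at site 6 (A→C), site 8 (C→T), site 14 (C→G), site 20 (C→G).
p = 4/26 = 0.153846.
d = −0.75 · ln(1 − (4/3)·0.153846) = −0.75 · ln(0.794872) = −0.75 · (-0.229574) = 0.1722.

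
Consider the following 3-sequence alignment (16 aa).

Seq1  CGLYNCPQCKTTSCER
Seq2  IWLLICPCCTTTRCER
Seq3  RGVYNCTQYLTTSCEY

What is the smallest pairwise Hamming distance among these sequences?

6

Pairwise Hamming distances:
  Seq1 vs Seq2: 7
  Seq1 vs Seq3: 6
  Seq2 vs Seq3: 11
The smallest is 6, between Seq1 and Seq3.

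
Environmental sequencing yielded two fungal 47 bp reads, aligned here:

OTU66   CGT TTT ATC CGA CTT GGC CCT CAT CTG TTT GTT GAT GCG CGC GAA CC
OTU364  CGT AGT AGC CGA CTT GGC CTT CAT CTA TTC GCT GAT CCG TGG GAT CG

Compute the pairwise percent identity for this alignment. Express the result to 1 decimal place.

74.5%

Differing sites — 4:T/A; 5:T/G; 8:T/G; 20:C/T; 27:G/A; 30:T/C; 32:T/C; 37:G/C; 40:C/T; 42:C/G; 45:A/T; 47:C/G.
35 of the 47 sites match, so the percent identity is 35/47 × 100 = 74.5%.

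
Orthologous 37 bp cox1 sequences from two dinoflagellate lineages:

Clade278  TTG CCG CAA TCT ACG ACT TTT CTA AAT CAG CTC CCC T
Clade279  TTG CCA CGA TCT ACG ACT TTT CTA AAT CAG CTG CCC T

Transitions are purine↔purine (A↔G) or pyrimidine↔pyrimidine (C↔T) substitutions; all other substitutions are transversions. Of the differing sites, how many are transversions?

1

Mismatches occur at site 6 (G→A, transition), site 8 (A→G, transition), site 33 (C→G, transversion).
Of the 3 differences, 2 transitions and 1 transversion, so the answer is 1.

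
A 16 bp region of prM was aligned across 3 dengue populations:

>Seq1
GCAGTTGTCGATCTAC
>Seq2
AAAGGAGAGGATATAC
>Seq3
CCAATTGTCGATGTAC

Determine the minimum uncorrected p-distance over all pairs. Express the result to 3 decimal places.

Pairwise Hamming distances:
  Seq1 vs Seq2: 7
  Seq1 vs Seq3: 3
  Seq2 vs Seq3: 8
The smallest is 3 mismatches, between Seq1 and Seq3; p = 3/16 = 0.188.

0.188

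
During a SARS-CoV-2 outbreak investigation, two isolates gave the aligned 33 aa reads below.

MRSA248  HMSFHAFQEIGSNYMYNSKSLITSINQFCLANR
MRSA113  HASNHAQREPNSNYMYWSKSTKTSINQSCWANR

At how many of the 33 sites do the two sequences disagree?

11

Differing sites — 2:M/A; 4:F/N; 7:F/Q; 8:Q/R; 10:I/P; 11:G/N; 17:N/W; 21:L/T; 22:I/K; 28:F/S; 30:L/W.
That gives 11 mismatches out of 33 aligned sites, so the Hamming distance is 11.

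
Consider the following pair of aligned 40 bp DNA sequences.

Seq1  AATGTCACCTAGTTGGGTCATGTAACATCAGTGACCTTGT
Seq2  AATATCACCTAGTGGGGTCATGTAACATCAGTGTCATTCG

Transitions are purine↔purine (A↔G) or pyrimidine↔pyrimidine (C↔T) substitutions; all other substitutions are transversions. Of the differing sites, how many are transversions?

Differing sites — 4:G/A (Ti); 14:T/G (Tv); 34:A/T (Tv); 36:C/A (Tv); 39:G/C (Tv); 40:T/G (Tv).
Of the 6 differences, 1 transition and 5 transversions, so the answer is 5.

5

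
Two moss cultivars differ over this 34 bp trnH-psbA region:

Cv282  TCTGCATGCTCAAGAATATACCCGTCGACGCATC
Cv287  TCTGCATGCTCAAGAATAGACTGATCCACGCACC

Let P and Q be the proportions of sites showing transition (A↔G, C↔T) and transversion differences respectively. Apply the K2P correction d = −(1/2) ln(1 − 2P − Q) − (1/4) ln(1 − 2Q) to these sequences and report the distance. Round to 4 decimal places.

Mismatches occur at site 19 (T/G, transversion), site 22 (C/T, transition), site 23 (C/G, transversion), site 24 (G/A, transition), site 27 (G/C, transversion), site 33 (T/C, transition).
Of the 6 differences, 3 transitions and 3 transversions over 34 sites: P = 3/34 = 0.088235, Q = 3/34 = 0.088235.
d = −0.5·ln(0.735295) − 0.25·ln(0.823530) = −0.5·(-0.307483) − 0.25·(-0.194155) = 0.2023.

0.2023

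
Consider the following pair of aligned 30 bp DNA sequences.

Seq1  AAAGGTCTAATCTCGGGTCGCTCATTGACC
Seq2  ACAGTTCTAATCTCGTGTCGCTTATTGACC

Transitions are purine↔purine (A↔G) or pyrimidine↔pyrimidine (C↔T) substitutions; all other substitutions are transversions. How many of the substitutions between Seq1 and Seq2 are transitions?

Mismatches occur at site 2 (A/C, transversion), site 5 (G/T, transversion), site 16 (G/T, transversion), site 23 (C/T, transition).
Of the 4 differences, 1 transition and 3 transversions, so the answer is 1.

1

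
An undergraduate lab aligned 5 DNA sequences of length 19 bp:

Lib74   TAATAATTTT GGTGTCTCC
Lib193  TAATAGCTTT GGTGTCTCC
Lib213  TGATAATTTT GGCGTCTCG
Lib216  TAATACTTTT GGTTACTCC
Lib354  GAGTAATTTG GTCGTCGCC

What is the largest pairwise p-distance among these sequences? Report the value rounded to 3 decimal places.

0.474

Pairwise Hamming distances:
  Lib74 vs Lib193: 2
  Lib74 vs Lib213: 3
  Lib74 vs Lib216: 3
  Lib74 vs Lib354: 6
  Lib193 vs Lib213: 5
  Lib193 vs Lib216: 4
  Lib193 vs Lib354: 8
  Lib213 vs Lib216: 6
  Lib213 vs Lib354: 7
  Lib216 vs Lib354: 9
The largest is 9 mismatches, between Lib216 and Lib354; p = 9/19 = 0.474.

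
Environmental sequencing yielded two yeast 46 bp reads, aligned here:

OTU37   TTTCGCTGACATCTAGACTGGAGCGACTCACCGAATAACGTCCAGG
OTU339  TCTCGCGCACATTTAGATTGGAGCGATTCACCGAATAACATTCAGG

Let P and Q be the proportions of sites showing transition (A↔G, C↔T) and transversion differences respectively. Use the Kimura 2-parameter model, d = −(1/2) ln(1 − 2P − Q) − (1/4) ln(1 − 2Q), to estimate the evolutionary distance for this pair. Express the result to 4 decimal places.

0.2042

Differing sites — 2:T/C (Ti); 7:T/G (Tv); 8:G/C (Tv); 13:C/T (Ti); 18:C/T (Ti); 27:C/T (Ti); 40:G/A (Ti); 42:C/T (Ti).
Of the 8 differences, 6 transitions and 2 transversions over 46 sites: P = 6/46 = 0.130435, Q = 2/46 = 0.043478.
d = −0.5·ln(0.695652) − 0.25·ln(0.913044) = −0.5·(-0.362906) − 0.25·(-0.090971) = 0.2042.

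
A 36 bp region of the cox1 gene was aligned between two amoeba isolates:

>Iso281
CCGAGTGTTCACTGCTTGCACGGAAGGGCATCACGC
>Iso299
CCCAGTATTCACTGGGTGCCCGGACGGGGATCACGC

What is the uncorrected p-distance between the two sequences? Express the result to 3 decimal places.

Differing sites — 3:G/C; 7:G/A; 15:C/G; 16:T/G; 20:A/C; 25:A/C; 29:C/G.
There are 7 differences over 36 sites, so p = 7/36 = 0.194.

0.194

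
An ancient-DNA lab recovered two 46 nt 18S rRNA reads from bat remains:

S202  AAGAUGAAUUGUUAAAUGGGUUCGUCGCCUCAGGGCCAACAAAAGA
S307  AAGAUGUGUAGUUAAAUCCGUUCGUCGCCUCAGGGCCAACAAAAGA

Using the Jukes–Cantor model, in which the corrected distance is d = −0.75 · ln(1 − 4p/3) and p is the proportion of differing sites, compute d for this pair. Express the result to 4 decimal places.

The sequences differ at positions 7 (A/U), 8 (A/G), 10 (U/A), 18 (G/C), 19 (G/C).
p = 5/46 = 0.108696.
d = −0.75 · ln(1 − (4/3)·0.108696) = −0.75 · ln(0.855072) = −0.75 · (-0.156570) = 0.1174.

0.1174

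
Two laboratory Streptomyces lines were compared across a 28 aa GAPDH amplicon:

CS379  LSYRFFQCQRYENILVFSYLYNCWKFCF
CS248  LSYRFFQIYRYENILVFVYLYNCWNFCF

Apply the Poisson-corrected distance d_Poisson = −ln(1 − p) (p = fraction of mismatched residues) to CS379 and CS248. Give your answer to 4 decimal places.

0.1542

The sequences differ at positions 8 (C/I), 9 (Q/Y), 18 (S/V), 25 (K/N).
p = 4/28 = 0.142857.
d = −ln(1 − 0.142857) = −ln(0.857143) = 0.1542.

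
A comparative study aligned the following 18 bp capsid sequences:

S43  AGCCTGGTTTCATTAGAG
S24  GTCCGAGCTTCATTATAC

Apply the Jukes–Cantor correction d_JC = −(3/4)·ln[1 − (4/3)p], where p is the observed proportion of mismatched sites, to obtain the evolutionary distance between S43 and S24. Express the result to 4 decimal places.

0.5482

Mismatches occur at site 1 (A→G), site 2 (G→T), site 5 (T→G), site 6 (G→A), site 8 (T→C), site 16 (G→T), site 18 (G→C).
p = 7/18 = 0.388889.
d = −0.75 · ln(1 − (4/3)·0.388889) = −0.75 · ln(0.481481) = −0.75 · (-0.730889) = 0.5482.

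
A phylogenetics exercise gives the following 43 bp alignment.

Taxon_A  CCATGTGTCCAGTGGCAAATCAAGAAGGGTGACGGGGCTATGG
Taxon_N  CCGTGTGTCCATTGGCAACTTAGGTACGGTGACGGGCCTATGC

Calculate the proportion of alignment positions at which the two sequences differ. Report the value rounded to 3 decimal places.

Mismatches occur at site 3 (A↔G), site 12 (G↔T), site 19 (A↔C), site 21 (C↔T), site 23 (A↔G), site 25 (A↔T), site 27 (G↔C), site 37 (G↔C), site 43 (G↔C).
There are 9 differences over 43 sites, so p = 9/43 = 0.209.

0.209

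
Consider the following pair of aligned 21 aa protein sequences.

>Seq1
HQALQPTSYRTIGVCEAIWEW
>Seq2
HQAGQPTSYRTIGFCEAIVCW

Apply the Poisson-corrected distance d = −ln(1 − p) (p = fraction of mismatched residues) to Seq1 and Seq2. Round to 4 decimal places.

Differing sites — 4:L/G; 14:V/F; 19:W/V; 20:E/C.
p = 4/21 = 0.190476.
d = −ln(1 − 0.190476) = −ln(0.809524) = 0.2113.

0.2113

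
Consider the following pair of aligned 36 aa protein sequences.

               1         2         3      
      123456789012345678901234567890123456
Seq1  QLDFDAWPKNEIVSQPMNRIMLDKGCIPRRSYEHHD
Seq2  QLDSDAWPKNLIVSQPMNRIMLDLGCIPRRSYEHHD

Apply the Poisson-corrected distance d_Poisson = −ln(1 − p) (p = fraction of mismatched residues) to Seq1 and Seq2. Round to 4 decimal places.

0.0870

Mismatches occur at site 4 (F/S), site 11 (E/L), site 24 (K/L).
p = 3/36 = 0.083333.
d = −ln(1 − 0.083333) = −ln(0.916667) = 0.0870.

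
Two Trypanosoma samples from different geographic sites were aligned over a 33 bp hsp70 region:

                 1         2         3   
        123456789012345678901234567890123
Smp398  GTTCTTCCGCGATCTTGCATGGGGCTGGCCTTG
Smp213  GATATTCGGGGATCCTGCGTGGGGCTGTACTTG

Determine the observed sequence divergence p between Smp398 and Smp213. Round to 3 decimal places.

The sequences differ at positions 2 (T/A), 4 (C/A), 8 (C/G), 10 (C/G), 15 (T/C), 19 (A/G), 28 (G/T), 29 (C/A).
There are 8 differences over 33 sites, so p = 8/33 = 0.242.

0.242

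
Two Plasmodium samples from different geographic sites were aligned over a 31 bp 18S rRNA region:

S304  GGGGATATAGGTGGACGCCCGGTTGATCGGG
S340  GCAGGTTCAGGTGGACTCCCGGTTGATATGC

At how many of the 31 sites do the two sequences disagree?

9

Differing sites — 2:G/C; 3:G/A; 5:A/G; 7:A/T; 8:T/C; 17:G/T; 28:C/A; 29:G/T; 31:G/C.
That gives 9 mismatches out of 31 aligned sites, so the Hamming distance is 9.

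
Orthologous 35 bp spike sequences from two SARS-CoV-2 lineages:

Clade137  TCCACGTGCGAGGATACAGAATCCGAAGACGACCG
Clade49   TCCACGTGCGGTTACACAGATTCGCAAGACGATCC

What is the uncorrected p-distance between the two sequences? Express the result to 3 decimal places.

The sequences differ at positions 11 (A/G), 12 (G/T), 13 (G/T), 15 (T/C), 21 (A/T), 24 (C/G), 25 (G/C), 33 (C/T), 35 (G/C).
There are 9 differences over 35 sites, so p = 9/35 = 0.257.

0.257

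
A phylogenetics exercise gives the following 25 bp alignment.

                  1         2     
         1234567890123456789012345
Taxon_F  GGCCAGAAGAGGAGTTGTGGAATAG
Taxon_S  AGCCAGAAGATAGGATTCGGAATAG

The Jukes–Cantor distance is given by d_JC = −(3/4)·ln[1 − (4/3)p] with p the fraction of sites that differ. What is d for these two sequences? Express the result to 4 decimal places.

0.3505

Mismatches occur at site 1 (G↔A), site 11 (G↔T), site 12 (G↔A), site 13 (A↔G), site 15 (T↔A), site 17 (G↔T), site 18 (T↔C).
p = 7/25 = 0.280000.
d = −0.75 · ln(1 − (4/3)·0.280000) = −0.75 · ln(0.626667) = −0.75 · (-0.467340) = 0.3505.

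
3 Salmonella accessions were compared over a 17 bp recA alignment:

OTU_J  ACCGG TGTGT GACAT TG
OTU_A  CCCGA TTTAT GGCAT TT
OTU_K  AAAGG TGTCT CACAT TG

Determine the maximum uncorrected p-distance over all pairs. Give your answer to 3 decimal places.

0.529

Pairwise Hamming distances:
  OTU_J vs OTU_A: 6
  OTU_J vs OTU_K: 4
  OTU_A vs OTU_K: 9
The largest is 9 mismatches, between OTU_A and OTU_K; p = 9/17 = 0.529.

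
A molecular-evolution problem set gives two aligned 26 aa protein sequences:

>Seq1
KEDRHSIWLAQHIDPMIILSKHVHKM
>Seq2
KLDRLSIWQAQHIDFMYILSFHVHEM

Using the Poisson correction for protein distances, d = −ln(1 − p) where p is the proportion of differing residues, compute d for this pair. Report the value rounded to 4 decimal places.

0.3137

The sequences differ at positions 2 (E/L), 5 (H/L), 9 (L/Q), 15 (P/F), 17 (I/Y), 21 (K/F), 25 (K/E).
p = 7/26 = 0.269231.
d = −ln(1 − 0.269231) = −ln(0.730769) = 0.3137.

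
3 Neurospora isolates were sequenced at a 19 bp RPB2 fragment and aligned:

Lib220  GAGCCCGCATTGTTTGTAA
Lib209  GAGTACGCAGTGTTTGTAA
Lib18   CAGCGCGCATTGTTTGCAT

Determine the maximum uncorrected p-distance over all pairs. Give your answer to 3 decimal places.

Pairwise Hamming distances:
  Lib220 vs Lib209: 3
  Lib220 vs Lib18: 4
  Lib209 vs Lib18: 6
The largest is 6 mismatches, between Lib209 and Lib18; p = 6/19 = 0.316.

0.316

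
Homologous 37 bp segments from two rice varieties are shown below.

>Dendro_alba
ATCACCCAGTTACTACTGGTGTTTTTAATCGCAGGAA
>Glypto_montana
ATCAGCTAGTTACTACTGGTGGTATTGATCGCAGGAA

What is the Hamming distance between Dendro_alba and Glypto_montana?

Mismatches occur at site 5 (C→G), site 7 (C→T), site 22 (T→G), site 24 (T→A), site 27 (A→G).
That gives 5 mismatches out of 37 aligned sites, so the Hamming distance is 5.

5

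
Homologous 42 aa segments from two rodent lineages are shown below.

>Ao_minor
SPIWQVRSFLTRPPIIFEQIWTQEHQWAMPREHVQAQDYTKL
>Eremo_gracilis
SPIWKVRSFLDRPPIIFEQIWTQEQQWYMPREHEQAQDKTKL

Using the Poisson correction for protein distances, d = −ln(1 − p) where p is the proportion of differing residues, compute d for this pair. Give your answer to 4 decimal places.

0.1542

The sequences differ at positions 5 (Q/K), 11 (T/D), 25 (H/Q), 28 (A/Y), 34 (V/E), 39 (Y/K).
p = 6/42 = 0.142857.
d = −ln(1 − 0.142857) = −ln(0.857143) = 0.1542.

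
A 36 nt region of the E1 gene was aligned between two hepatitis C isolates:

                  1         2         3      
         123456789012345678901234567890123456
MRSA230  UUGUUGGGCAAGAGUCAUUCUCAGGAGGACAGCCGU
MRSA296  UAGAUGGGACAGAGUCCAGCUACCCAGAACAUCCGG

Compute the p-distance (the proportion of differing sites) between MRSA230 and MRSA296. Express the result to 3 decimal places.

0.389

Mismatches occur at site 2 (U↔A), site 4 (U↔A), site 9 (C↔A), site 10 (A↔C), site 17 (A↔C), site 18 (U↔A), site 19 (U↔G), site 22 (C↔A), site 23 (A↔C), site 24 (G↔C), site 25 (G↔C), site 28 (G↔A), site 32 (G↔U), site 36 (U↔G).
There are 14 differences over 36 sites, so p = 14/36 = 0.389.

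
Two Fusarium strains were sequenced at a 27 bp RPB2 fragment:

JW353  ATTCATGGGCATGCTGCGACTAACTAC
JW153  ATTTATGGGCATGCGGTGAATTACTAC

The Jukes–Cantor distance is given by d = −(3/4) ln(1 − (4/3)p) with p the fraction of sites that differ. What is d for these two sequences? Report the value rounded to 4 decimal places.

0.2127

The sequences differ at positions 4 (C/T), 15 (T/G), 17 (C/T), 20 (C/A), 22 (A/T).
p = 5/27 = 0.185185.
d = −0.75 · ln(1 − (4/3)·0.185185) = −0.75 · ln(0.753087) = −0.75 · (-0.283575) = 0.2127.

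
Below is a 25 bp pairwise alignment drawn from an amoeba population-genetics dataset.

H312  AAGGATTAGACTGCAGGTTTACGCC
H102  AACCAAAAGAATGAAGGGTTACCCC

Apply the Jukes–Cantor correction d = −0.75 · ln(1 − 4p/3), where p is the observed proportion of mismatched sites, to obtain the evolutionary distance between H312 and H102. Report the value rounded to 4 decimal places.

Differing sites — 3:G/C; 4:G/C; 6:T/A; 7:T/A; 11:C/A; 14:C/A; 18:T/G; 23:G/C.
p = 8/25 = 0.320000.
d = −0.75 · ln(1 − (4/3)·0.320000) = −0.75 · ln(0.573333) = −0.75 · (-0.556289) = 0.4172.

0.4172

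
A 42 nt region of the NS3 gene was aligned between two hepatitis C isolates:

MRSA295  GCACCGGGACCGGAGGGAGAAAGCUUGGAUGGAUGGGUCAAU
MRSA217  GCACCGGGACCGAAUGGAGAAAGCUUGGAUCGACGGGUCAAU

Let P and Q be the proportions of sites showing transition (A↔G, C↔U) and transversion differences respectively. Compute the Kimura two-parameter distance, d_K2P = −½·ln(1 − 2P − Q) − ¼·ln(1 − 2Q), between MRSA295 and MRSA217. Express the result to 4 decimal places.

0.1021

Mismatches occur at site 13 (G/A, transition), site 15 (G/U, transversion), site 31 (G/C, transversion), site 34 (U/C, transition).
Of the 4 differences, 2 transitions and 2 transversions over 42 sites: P = 2/42 = 0.047619, Q = 2/42 = 0.047619.
d = −0.5·ln(0.857143) − 0.25·ln(0.904762) = −0.5·(-0.154151) − 0.25·(-0.100083) = 0.1021.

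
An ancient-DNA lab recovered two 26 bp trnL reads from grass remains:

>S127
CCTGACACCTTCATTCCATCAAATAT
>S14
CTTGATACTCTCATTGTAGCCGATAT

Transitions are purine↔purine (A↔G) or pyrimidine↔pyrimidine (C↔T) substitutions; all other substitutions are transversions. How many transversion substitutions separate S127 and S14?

3

Differing sites — 2:C/T (Ti); 6:C/T (Ti); 9:C/T (Ti); 10:T/C (Ti); 16:C/G (Tv); 17:C/T (Ti); 19:T/G (Tv); 21:A/C (Tv); 22:A/G (Ti).
Of the 9 differences, 6 transitions and 3 transversions, so the answer is 3.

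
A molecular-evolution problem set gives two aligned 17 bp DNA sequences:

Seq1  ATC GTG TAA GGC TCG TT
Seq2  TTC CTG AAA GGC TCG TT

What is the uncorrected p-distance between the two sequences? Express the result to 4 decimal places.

0.1765

The sequences differ at positions 1 (A/T), 4 (G/C), 7 (T/A).
There are 3 differences over 17 sites, so p = 3/17 = 0.1765.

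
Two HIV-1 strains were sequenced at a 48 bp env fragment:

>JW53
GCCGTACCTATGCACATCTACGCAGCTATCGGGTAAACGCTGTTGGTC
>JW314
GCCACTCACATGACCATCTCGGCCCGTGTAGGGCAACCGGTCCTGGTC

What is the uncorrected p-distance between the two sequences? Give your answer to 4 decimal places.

Differing sites — 4:G/A; 5:T/C; 6:A/T; 8:C/A; 9:T/C; 13:C/A; 14:A/C; 20:A/C; 21:C/G; 24:A/C; 25:G/C; 26:C/G; 28:A/G; 30:C/A; 34:T/C; 37:A/C; 40:C/G; 42:G/C; 43:T/C.
There are 19 differences over 48 sites, so p = 19/48 = 0.3958.

0.3958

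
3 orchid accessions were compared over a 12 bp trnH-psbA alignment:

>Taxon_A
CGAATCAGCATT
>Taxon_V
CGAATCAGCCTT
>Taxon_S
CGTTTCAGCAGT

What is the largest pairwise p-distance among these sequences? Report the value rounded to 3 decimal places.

Pairwise Hamming distances:
  Taxon_A vs Taxon_V: 1
  Taxon_A vs Taxon_S: 3
  Taxon_V vs Taxon_S: 4
The largest is 4 mismatches, between Taxon_V and Taxon_S; p = 4/12 = 0.333.

0.333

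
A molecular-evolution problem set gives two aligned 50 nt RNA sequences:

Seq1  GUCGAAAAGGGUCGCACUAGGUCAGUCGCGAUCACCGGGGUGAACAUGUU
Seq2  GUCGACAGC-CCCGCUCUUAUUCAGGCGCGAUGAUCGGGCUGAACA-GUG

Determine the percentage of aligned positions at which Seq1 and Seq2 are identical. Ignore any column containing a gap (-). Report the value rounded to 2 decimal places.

70.83%

Excluding the 2 gap columns leaves 48 comparable sites.
The sequences differ at positions 6 (A/C), 8 (A/G), 9 (G/C), 11 (G/C), 12 (U/C), 16 (A/U), 19 (A/U), 20 (G/A), 21 (G/U), 26 (U/G), 33 (C/G), 35 (C/U), 40 (G/C), 50 (U/G).
34 of the 48 comparable sites match, so the percent identity is 34/48 × 100 = 70.83%.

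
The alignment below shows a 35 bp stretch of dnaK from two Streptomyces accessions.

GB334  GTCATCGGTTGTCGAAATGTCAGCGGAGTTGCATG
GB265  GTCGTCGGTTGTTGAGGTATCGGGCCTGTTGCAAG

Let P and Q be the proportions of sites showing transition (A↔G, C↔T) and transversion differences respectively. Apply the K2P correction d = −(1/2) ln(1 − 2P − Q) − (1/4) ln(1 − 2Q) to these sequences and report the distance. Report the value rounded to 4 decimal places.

The sequences differ at positions 4 (A/G, transition), 13 (C/T, transition), 16 (A/G, transition), 17 (A/G, transition), 19 (G/A, transition), 22 (A/G, transition), 24 (C/G, transversion), 25 (G/C, transversion), 26 (G/C, transversion), 27 (A/T, transversion), 34 (T/A, transversion).
Of the 11 differences, 6 transitions and 5 transversions over 35 sites: P = 6/35 = 0.171429, Q = 5/35 = 0.142857.
d = −0.5·ln(0.514285) − 0.25·ln(0.714286) = −0.5·(-0.664978) − 0.25·(-0.336472) = 0.4166.

0.4166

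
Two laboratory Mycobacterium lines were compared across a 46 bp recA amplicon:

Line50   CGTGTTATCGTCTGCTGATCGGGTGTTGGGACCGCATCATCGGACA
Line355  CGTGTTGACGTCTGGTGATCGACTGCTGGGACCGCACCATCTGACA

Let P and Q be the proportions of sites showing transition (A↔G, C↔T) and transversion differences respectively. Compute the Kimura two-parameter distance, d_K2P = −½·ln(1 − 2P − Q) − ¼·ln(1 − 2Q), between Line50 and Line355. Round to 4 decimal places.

The sequences differ at positions 7 (A/G, transition), 8 (T/A, transversion), 15 (C/G, transversion), 22 (G/A, transition), 23 (G/C, transversion), 26 (T/C, transition), 37 (T/C, transition), 42 (G/T, transversion).
Of the 8 differences, 4 transitions and 4 transversions over 46 sites: P = 4/46 = 0.086957, Q = 4/46 = 0.086957.
d = −0.5·ln(0.739129) − 0.25·ln(0.826086) = −0.5·(-0.302283) − 0.25·(-0.191056) = 0.1989.

0.1989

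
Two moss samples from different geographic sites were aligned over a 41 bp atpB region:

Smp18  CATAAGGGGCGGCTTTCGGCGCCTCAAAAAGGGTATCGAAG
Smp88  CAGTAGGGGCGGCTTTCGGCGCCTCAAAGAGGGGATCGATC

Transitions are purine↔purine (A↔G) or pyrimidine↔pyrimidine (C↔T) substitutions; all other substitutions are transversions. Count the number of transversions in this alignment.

Mismatches occur at site 3 (T↔G, transversion), site 4 (A↔T, transversion), site 29 (A↔G, transition), site 34 (T↔G, transversion), site 40 (A↔T, transversion), site 41 (G↔C, transversion).
Of the 6 differences, 1 transition and 5 transversions, so the answer is 5.

5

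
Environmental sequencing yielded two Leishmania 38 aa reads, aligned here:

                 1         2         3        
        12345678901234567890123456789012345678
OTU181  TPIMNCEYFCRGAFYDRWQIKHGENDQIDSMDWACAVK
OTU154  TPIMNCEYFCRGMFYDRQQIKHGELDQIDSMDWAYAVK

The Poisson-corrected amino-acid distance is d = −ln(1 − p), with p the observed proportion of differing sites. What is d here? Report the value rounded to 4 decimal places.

Mismatches occur at site 13 (A↔M), site 18 (W↔Q), site 25 (N↔L), site 35 (C↔Y).
p = 4/38 = 0.105263.
d = −ln(1 − 0.105263) = −ln(0.894737) = 0.1112.

0.1112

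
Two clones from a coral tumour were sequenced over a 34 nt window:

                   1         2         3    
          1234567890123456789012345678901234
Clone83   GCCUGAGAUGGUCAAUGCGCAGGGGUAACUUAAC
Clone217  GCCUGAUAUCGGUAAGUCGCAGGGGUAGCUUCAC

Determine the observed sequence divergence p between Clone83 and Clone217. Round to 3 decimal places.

0.235

Mismatches occur at site 7 (G/U), site 10 (G/C), site 12 (U/G), site 13 (C/U), site 16 (U/G), site 17 (G/U), site 28 (A/G), site 32 (A/C).
There are 8 differences over 34 sites, so p = 8/34 = 0.235.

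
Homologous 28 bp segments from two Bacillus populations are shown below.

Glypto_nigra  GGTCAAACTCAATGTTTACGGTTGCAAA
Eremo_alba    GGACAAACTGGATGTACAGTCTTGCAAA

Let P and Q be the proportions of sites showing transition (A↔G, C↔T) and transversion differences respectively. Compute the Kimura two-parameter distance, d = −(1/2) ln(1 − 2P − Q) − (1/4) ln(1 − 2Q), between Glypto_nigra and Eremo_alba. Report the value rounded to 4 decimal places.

Differing sites — 3:T/A (Tv); 10:C/G (Tv); 11:A/G (Ti); 16:T/A (Tv); 17:T/C (Ti); 19:C/G (Tv); 20:G/T (Tv); 21:G/C (Tv).
Of the 8 differences, 2 transitions and 6 transversions over 28 sites: P = 2/28 = 0.071429, Q = 6/28 = 0.214286.
d = −0.5·ln(0.642856) − 0.25·ln(0.571428) = −0.5·(-0.441835) − 0.25·(-0.559617) = 0.3608.

0.3608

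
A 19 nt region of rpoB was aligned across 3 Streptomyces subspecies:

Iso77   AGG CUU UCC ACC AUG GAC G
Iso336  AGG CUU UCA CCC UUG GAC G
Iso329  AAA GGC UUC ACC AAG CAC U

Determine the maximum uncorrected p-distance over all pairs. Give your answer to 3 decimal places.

Pairwise Hamming distances:
  Iso77 vs Iso336: 3
  Iso77 vs Iso329: 9
  Iso336 vs Iso329: 12
The largest is 12 mismatches, between Iso336 and Iso329; p = 12/19 = 0.632.

0.632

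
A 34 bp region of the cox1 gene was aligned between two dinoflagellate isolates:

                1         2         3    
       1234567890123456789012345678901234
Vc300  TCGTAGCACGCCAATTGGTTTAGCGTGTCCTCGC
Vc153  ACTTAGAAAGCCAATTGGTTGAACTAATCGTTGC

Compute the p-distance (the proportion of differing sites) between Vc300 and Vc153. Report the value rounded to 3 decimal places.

0.324

Differing sites — 1:T/A; 3:G/T; 7:C/A; 9:C/A; 21:T/G; 23:G/A; 25:G/T; 26:T/A; 27:G/A; 30:C/G; 32:C/T.
There are 11 differences over 34 sites, so p = 11/34 = 0.324.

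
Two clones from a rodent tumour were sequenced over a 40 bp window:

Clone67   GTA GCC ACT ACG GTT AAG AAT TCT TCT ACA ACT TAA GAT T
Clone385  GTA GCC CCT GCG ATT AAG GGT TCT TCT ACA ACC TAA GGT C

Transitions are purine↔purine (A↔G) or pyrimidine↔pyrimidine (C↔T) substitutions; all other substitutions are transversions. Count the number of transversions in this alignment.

Differing sites — 7:A/C (Tv); 10:A/G (Ti); 13:G/A (Ti); 19:A/G (Ti); 20:A/G (Ti); 33:T/C (Ti); 38:A/G (Ti); 40:T/C (Ti).
Of the 8 differences, 7 transitions and 1 transversion, so the answer is 1.

1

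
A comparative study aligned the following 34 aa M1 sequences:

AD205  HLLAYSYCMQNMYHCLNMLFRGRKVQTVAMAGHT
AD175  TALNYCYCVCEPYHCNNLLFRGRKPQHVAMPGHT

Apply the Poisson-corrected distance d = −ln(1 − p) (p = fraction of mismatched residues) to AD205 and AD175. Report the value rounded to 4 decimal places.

0.4818

Mismatches occur at site 1 (H→T), site 2 (L→A), site 4 (A→N), site 6 (S→C), site 9 (M→V), site 10 (Q→C), site 11 (N→E), site 12 (M→P), site 16 (L→N), site 18 (M→L), site 25 (V→P), site 27 (T→H), site 31 (A→P).
p = 13/34 = 0.382353.
d = −ln(1 − 0.382353) = −ln(0.617647) = 0.4818.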